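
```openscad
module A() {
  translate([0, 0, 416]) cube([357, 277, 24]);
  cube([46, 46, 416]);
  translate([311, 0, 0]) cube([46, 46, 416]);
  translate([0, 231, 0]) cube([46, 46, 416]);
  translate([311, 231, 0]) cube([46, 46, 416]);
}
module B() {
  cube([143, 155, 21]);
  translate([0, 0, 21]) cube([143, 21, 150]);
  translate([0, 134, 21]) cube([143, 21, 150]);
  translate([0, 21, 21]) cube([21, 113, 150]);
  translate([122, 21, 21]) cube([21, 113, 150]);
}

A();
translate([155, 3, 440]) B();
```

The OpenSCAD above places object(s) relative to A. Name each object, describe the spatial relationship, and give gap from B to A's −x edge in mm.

A is a stool. B is an open box. The open box is on top of the stool. The gap from the open box to the stool's −x edge is 155 mm.

The open box's min-x is at 155; the stool's min-x is 0; gap = 155 mm.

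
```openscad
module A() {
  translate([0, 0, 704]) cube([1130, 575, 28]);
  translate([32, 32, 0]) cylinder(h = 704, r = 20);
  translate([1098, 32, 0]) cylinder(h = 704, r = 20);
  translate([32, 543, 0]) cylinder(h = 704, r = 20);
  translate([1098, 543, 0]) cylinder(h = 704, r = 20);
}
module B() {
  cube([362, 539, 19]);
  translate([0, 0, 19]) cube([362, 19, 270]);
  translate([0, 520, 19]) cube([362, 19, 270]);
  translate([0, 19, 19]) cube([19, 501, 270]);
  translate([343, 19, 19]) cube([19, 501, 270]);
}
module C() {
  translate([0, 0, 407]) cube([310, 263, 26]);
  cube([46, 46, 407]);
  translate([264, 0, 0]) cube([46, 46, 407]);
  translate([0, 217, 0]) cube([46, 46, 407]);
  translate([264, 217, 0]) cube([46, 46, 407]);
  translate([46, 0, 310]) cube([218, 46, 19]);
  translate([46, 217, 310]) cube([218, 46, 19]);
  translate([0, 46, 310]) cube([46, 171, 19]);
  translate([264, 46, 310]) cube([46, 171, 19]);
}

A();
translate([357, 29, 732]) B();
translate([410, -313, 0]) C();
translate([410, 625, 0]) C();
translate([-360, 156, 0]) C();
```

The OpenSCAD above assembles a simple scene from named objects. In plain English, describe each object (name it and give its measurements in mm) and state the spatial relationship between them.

A is a table with a 1130×575 mm rectangular top, 28 mm thick, top surface at z = 732 mm, supported by four round legs of 40 mm diameter, each leg's bounding box inset 12 mm from the nearest pair of top edges, running from the floor.

B is an open-topped rectangular box: outside dimensions 362×539×289 mm, with a uniform wall and base thickness of 19 mm. The base is a full 362×539 slab on the floor; four walls sit on top of the base. The front and back walls (the −y and +y sides) span the full width; the two side walls fit between them.

C is a simple wooden stool: a rectangular seat 310 mm (x) by 263 mm (y), 26 mm thick, top face at z = 433 mm, on four square legs, each 46×46 mm in cross-section. The legs rest on z = 0, each flush with a corner of the seat. Four stretchers, 46 mm wide and 19 mm tall, connect adjacent legs with their undersides at z = 310 mm, each running between the inner faces of the legs it joins and aligned with the legs' outer faces on the other axis.

The open box is on top of the table. Three stools sit around the table at the −y, +y, −x sides.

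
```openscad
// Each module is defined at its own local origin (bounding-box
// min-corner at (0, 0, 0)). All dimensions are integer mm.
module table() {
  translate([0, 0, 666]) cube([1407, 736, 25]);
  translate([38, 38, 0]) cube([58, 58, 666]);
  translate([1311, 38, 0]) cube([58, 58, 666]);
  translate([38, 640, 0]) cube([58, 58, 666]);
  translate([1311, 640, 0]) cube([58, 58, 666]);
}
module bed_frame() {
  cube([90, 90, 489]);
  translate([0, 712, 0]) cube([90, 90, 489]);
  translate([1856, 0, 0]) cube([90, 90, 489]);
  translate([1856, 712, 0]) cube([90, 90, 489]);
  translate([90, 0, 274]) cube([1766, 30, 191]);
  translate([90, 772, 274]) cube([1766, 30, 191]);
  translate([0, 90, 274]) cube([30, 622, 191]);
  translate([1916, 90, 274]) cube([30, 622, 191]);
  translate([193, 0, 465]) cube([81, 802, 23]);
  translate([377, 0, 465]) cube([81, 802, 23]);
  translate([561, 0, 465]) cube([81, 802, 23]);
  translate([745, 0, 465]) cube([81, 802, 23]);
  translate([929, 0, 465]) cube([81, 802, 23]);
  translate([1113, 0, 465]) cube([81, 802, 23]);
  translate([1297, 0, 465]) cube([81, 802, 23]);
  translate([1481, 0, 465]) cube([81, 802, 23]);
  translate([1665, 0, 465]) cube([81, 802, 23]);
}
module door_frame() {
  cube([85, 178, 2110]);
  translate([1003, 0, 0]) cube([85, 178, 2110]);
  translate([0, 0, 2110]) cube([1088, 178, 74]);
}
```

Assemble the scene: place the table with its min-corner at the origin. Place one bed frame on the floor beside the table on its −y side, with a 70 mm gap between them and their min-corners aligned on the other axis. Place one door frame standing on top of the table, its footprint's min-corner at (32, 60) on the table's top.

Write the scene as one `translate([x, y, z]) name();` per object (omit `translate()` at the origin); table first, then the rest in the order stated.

table();
translate([0, -872, 0]) bed_frame();
translate([32, 60, 691]) door_frame();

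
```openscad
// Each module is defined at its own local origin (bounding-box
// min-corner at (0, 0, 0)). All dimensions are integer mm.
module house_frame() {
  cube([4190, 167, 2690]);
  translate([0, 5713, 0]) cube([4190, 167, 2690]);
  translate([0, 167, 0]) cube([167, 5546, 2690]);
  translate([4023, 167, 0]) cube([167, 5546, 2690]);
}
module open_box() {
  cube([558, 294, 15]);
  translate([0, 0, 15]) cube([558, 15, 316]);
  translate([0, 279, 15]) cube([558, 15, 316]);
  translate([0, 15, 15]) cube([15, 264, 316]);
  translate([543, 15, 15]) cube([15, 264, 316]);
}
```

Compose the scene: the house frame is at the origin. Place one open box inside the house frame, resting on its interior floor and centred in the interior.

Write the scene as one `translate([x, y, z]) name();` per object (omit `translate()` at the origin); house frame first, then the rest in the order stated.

house_frame();
translate([1816, 2793, 0]) open_box();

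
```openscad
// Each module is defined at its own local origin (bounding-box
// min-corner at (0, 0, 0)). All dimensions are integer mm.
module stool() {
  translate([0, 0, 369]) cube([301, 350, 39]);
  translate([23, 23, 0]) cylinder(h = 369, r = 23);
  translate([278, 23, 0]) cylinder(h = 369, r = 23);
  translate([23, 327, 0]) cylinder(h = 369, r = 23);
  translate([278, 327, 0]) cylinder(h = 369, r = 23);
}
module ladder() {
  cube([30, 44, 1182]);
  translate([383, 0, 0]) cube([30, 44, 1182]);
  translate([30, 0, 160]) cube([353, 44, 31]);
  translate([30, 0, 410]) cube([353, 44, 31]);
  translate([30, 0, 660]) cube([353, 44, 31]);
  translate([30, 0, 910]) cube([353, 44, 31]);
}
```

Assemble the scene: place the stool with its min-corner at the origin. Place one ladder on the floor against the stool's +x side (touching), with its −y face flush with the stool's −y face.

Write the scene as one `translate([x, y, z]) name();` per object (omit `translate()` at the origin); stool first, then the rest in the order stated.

stool();
translate([301, 0, 0]) ladder();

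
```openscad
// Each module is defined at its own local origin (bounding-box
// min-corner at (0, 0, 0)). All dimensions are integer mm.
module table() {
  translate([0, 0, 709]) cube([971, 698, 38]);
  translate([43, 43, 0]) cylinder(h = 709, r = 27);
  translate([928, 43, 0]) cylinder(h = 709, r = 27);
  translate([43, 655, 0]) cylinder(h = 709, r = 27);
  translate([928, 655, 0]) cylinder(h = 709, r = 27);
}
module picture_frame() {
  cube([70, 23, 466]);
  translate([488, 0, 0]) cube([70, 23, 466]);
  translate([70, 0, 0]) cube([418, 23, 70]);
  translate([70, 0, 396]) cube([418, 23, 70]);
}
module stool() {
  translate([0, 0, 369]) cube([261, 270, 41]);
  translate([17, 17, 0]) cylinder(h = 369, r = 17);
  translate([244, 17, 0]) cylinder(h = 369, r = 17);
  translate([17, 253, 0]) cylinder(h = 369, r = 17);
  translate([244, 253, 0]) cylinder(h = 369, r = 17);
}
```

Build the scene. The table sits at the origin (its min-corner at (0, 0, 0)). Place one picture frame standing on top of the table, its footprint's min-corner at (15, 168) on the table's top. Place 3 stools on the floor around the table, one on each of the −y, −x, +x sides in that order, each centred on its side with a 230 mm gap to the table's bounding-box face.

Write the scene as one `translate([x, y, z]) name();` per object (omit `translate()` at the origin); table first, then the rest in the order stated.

table();
translate([15, 168, 747]) picture_frame();
translate([355, -500, 0]) stool();
translate([-491, 214, 0]) stool();
translate([1201, 214, 0]) stool();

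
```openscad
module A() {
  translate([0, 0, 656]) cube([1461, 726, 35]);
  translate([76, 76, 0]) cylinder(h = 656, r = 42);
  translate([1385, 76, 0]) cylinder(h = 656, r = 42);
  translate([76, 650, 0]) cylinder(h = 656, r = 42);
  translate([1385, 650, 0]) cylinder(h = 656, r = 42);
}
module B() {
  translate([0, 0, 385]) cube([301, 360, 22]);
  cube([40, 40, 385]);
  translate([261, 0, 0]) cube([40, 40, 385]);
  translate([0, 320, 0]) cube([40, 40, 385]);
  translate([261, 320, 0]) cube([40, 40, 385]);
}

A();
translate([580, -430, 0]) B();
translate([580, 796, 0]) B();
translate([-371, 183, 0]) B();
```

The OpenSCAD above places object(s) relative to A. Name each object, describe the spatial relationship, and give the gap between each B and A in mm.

A is a table. B is a stool. Three stools sit around the table at the −y, +y, −x sides. The gap between each stool and the table is 70 mm.

Each stool's nearest face is 70 mm from the table's bounding box.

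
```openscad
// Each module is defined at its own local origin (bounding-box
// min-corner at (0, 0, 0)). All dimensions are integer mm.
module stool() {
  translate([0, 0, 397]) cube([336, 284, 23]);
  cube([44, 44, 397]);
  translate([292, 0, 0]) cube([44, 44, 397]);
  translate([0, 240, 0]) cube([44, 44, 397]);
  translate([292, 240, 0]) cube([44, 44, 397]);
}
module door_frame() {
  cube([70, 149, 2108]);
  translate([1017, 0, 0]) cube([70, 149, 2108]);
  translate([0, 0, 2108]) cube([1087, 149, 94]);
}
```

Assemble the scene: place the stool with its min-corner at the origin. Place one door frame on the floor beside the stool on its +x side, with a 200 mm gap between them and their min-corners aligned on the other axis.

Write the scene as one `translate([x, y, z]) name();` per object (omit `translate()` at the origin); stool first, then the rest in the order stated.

stool();
translate([536, 0, 0]) door_frame();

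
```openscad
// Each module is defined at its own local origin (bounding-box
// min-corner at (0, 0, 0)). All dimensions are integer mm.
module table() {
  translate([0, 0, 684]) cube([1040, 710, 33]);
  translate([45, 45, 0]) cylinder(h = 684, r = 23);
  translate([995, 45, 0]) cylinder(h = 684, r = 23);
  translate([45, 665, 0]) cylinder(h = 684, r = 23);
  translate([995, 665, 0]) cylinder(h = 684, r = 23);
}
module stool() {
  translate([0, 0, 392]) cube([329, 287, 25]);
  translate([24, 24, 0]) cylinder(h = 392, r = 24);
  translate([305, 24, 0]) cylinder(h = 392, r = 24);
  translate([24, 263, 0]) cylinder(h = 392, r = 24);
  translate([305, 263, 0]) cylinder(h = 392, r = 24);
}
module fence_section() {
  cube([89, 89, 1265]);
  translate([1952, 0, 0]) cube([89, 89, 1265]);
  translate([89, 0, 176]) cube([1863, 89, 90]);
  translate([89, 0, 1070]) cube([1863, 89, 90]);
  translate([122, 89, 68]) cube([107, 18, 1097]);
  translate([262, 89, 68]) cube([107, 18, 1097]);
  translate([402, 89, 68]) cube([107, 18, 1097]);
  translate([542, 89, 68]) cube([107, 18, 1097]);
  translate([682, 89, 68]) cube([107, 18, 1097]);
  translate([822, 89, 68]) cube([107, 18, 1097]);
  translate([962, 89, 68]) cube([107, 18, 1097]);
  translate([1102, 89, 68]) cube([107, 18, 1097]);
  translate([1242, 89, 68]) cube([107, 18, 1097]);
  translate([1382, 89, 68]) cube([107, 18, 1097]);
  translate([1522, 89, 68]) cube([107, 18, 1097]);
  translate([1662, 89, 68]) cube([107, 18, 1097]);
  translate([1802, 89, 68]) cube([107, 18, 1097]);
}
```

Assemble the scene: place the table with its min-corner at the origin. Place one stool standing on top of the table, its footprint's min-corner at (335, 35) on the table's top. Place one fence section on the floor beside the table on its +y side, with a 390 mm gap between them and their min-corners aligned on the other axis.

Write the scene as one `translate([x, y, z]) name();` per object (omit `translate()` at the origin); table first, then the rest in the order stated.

table();
translate([335, 35, 717]) stool();
translate([0, 1100, 0]) fence_section();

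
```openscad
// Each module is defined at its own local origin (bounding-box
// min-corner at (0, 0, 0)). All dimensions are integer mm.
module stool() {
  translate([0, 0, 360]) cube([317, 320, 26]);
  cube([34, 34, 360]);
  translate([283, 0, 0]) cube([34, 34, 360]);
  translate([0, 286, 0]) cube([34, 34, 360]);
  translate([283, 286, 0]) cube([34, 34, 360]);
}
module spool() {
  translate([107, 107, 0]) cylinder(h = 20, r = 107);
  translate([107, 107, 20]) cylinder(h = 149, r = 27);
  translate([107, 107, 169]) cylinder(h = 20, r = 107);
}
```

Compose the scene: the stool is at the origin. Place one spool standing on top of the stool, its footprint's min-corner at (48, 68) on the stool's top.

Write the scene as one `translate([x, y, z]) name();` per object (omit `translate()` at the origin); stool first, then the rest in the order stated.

stool();
translate([48, 68, 386]) spool();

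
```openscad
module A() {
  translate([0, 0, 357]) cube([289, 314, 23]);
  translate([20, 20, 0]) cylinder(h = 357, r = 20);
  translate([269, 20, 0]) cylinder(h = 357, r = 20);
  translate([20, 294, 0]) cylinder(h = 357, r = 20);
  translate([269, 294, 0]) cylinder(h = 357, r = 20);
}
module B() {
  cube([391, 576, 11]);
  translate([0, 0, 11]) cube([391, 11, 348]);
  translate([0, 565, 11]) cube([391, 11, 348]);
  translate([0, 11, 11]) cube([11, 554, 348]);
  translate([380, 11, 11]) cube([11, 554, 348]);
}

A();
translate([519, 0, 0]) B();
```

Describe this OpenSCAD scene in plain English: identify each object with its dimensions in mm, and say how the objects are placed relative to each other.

A is a simple wooden stool: a rectangular seat 289 mm (x) by 314 mm (y), 23 mm thick, top face at z = 380 mm, on four round legs, each 40 mm in diameter. The legs rest on z = 0, each leg's axis is inset half a diameter from the nearest pair of seat edges (so the leg's bounding box is flush with the corner).

B is an open storage box with external size 391×576×359 mm and wall thickness 11 mm (the base is also 11 mm thick). The base covers the whole footprint; the four walls stand on the base, with the y-facing walls full-width and the x-facing walls fitting between their inner faces.

The open box is on the floor beside the stool on its +x side.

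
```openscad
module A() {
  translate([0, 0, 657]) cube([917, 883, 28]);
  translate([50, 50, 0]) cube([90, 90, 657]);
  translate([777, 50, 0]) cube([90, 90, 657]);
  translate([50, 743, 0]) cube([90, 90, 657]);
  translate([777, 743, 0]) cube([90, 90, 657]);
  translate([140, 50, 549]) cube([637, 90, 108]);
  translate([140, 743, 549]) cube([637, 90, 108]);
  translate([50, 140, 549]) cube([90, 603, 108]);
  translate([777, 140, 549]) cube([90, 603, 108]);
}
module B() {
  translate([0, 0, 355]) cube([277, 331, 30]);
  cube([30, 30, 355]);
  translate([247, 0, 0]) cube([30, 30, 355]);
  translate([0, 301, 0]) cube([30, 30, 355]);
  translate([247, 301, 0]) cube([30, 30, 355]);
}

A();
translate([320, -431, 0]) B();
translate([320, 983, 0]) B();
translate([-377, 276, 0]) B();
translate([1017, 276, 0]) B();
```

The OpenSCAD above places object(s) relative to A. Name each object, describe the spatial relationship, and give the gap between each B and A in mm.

Each stool's nearest face is 100 mm from the table's bounding box.

A is a table. B is a stool. Four stools sit around the table at the −y, +y, −x, +x sides. The gap between each stool and the table is 100 mm.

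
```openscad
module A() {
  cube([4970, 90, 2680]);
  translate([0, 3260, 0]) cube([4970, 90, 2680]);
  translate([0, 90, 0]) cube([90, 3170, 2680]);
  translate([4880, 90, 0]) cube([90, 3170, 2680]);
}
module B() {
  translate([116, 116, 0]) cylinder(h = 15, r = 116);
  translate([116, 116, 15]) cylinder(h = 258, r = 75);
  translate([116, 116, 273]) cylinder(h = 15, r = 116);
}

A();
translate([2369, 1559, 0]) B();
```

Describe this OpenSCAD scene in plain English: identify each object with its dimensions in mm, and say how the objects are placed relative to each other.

A is a box-shaped house frame (walls only): outside footprint 4970×3350 mm, wall height 2680 mm, wall thickness 90 mm. The two y-facing walls run the full x-width; the two x-facing walls fit between the inner faces of the y-facing walls.

B is a spool: two coaxial disc flanges of radius 116 mm and thickness 15 mm, joined by a core cylinder of radius 75 mm and height 258 mm. The lower flange rests on z = 0 and the three cylinders share a vertical axis.

The spool sits inside the house frame, centred.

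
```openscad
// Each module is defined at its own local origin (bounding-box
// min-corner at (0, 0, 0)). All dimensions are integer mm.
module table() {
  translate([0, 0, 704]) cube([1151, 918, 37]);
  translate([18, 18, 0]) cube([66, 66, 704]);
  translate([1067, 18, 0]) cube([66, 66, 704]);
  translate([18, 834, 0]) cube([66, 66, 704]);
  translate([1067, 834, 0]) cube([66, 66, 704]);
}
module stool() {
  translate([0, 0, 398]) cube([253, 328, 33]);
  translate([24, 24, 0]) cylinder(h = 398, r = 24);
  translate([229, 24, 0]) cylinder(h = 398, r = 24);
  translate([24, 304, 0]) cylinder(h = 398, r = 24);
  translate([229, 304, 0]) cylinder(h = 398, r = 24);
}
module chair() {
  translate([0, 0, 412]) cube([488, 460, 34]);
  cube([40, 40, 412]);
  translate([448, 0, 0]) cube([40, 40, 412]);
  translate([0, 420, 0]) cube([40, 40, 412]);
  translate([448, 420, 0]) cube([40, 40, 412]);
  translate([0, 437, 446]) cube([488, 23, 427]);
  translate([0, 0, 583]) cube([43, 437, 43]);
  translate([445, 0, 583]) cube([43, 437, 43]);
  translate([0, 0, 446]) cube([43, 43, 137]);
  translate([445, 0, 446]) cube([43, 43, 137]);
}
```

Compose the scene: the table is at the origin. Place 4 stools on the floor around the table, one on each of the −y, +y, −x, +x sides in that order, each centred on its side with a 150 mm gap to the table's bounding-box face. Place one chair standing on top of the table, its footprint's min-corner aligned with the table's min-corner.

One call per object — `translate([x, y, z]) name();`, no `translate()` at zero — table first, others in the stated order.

table();
translate([449, -478, 0]) stool();
translate([449, 1068, 0]) stool();
translate([-403, 295, 0]) stool();
translate([1301, 295, 0]) stool();
translate([0, 0, 741]) chair();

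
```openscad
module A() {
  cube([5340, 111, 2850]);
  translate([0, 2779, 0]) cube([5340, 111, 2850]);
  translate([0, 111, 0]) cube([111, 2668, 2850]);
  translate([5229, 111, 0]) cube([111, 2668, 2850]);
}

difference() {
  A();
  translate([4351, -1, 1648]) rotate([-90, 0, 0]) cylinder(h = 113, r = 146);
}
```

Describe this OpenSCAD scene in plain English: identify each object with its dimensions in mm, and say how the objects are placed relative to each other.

A is a box-shaped house frame (walls only): outside footprint 5340×2890 mm, wall height 2850 mm, wall thickness 111 mm. The two y-facing walls run the full x-width; the two x-facing walls fit between the inner faces of the y-facing walls.

The house frame has a circular hole of radius 146 mm through its front wall, centred at (x = 4351, z = 1648).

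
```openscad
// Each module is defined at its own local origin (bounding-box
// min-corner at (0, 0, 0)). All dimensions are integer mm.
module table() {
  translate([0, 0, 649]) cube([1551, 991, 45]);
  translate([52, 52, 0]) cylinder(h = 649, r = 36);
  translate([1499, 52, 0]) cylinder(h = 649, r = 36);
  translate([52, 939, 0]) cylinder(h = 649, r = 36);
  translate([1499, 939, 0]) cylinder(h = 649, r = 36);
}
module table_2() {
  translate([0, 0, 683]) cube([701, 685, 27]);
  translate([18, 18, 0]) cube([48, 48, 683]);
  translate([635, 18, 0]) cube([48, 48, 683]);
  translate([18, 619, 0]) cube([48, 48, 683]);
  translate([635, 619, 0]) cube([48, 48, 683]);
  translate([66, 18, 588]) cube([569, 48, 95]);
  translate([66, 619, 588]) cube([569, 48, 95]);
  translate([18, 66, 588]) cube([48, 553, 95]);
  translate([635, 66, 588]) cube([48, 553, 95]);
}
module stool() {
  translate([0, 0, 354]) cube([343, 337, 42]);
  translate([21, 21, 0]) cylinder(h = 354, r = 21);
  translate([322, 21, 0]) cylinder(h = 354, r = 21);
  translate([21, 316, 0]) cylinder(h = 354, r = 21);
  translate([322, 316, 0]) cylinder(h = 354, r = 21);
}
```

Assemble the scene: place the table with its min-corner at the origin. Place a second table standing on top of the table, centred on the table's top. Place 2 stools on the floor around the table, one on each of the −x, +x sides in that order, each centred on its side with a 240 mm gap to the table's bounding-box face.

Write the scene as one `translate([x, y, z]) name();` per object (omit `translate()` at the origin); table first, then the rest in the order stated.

table();
translate([425, 153, 694]) table_2();
translate([-583, 327, 0]) stool();
translate([1791, 327, 0]) stool();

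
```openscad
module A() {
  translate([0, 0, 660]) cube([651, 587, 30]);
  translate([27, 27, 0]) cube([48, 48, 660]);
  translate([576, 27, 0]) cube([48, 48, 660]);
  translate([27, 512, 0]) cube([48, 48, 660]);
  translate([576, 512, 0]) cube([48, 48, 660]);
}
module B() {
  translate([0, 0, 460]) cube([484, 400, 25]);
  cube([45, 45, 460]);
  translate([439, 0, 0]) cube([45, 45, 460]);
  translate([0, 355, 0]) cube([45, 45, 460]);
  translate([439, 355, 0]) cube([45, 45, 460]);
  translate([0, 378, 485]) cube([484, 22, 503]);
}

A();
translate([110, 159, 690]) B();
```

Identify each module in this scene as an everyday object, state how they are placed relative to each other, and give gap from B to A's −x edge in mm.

A is a table. B is a chair. The chair is on top of the table. The gap from the chair to the table's −x edge is 110 mm.

The chair's min-x is at 110; the table's min-x is 0; gap = 110 mm.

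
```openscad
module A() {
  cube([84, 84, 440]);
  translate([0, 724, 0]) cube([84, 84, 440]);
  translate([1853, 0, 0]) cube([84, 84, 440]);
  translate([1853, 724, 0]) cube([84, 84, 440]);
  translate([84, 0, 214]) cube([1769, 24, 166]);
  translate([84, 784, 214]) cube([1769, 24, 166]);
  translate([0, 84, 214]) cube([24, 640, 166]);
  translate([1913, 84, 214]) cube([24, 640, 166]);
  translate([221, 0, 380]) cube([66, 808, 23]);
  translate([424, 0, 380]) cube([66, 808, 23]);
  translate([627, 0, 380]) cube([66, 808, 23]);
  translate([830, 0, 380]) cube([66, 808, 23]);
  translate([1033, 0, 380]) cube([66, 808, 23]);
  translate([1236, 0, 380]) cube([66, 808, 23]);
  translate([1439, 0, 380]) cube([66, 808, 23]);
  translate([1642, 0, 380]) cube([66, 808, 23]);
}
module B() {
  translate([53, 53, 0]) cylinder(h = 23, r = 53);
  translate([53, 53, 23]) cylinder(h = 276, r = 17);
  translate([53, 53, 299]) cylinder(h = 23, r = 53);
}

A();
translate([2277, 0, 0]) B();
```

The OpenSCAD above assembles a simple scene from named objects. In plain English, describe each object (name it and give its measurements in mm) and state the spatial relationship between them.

A is a bed frame 1937 mm long (x) by 808 mm wide (y). Four 84×84 mm corner posts, 440 mm tall, at the corners of the footprint. Four rails of 24 mm thickness and 166 mm height run between adjacent posts with their undersides at z = 214 mm, their outer faces flush with the outside of the frame (the two x-running rails run between the posts' inner faces; the two y-running rails run between the posts' inner faces). 8 slats, each 66 mm wide (x) and 23 mm thick, lie across the top of the two x-running rails, running the full 808 mm width of the frame in y; the slats are evenly spaced along x between the inner faces of the end posts with equal gaps (rounded down to the nearest mm) at the −x end and between each pair — any rounding remainder accumulates at the +x end.

B is a spool: two coaxial disc flanges of radius 53 mm and thickness 23 mm, joined by a core cylinder of radius 17 mm and height 276 mm. The lower flange rests on z = 0 and the three cylinders share a vertical axis.

The spool is on the floor beside the bed frame on its +x side.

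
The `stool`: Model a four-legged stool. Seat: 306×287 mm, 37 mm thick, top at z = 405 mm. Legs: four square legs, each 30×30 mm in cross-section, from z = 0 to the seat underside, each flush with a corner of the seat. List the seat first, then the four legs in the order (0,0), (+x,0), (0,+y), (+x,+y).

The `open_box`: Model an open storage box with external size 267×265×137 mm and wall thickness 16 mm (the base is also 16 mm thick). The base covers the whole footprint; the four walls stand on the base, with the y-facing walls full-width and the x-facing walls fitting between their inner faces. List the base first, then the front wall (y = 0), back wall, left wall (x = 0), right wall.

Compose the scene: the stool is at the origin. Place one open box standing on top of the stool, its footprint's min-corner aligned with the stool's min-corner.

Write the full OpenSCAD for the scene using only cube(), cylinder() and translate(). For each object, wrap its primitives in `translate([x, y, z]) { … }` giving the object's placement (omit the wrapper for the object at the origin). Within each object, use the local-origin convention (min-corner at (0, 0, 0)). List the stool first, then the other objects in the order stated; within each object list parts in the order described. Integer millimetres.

translate([0, 0, 368]) cube([306, 287, 37]);
cube([30, 30, 368]);
translate([276, 0, 0]) cube([30, 30, 368]);
translate([0, 257, 0]) cube([30, 30, 368]);
translate([276, 257, 0]) cube([30, 30, 368]);
translate([0, 0, 405]) {
  cube([267, 265, 16]);
  translate([0, 0, 16]) cube([267, 16, 121]);
  translate([0, 249, 16]) cube([267, 16, 121]);
  translate([0, 16, 16]) cube([16, 233, 121]);
  translate([251, 16, 16]) cube([16, 233, 121]);
}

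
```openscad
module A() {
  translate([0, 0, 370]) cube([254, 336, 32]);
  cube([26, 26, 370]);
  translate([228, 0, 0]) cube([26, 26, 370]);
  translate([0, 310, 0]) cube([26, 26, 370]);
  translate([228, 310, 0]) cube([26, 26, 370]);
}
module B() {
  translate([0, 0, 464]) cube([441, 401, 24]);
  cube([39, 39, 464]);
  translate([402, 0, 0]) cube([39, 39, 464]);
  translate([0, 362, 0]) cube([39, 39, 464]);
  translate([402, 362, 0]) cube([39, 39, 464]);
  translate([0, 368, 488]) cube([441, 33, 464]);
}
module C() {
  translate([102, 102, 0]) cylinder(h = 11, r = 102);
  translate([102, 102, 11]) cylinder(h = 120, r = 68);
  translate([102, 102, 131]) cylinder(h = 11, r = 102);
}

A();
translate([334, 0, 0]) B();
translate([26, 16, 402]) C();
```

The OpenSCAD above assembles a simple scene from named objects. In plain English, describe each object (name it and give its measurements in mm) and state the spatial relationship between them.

A is a simple wooden stool: a rectangular seat 254 mm (x) by 336 mm (y), 32 mm thick, top face at z = 402 mm, on four square legs, each 26×26 mm in cross-section. The legs rest on z = 0, each flush with a corner of the seat.

B is a chair. The seat is a 441×401×24 mm slab with its top at z = 488 mm, on four 39×39 mm corner legs (flush with the seat edges, standing on z = 0). A flat backrest 33 mm thick, 464 mm tall, spans the full seat width and rises from the seat top along its +y edge, rear face flush with the rear of the seat.

C is a spool: two coaxial disc flanges of radius 102 mm and thickness 11 mm, joined by a core cylinder of radius 68 mm and height 120 mm. The lower flange rests on z = 0 and the three cylinders share a vertical axis.

The chair is on the floor beside the stool on its +x side. The spool is on top of the stool.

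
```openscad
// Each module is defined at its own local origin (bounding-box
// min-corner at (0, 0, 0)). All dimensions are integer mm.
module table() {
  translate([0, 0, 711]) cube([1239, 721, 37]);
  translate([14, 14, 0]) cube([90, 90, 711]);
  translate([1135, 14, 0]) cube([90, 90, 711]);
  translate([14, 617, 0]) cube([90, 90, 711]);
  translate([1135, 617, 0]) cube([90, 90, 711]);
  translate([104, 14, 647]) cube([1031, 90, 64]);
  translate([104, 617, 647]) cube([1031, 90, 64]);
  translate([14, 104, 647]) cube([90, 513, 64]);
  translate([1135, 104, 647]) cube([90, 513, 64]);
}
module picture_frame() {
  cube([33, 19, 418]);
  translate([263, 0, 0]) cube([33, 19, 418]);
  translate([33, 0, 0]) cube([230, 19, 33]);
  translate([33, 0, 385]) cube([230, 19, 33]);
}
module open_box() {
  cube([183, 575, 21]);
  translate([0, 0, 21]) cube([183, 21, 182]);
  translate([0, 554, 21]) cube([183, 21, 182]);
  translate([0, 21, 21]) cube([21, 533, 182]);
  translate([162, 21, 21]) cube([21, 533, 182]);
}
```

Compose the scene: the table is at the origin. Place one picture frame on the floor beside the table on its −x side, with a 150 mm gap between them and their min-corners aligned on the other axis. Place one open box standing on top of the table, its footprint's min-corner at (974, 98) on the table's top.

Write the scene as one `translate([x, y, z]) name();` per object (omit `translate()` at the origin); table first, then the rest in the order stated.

table();
translate([-446, 0, 0]) picture_frame();
translate([974, 98, 748]) open_box();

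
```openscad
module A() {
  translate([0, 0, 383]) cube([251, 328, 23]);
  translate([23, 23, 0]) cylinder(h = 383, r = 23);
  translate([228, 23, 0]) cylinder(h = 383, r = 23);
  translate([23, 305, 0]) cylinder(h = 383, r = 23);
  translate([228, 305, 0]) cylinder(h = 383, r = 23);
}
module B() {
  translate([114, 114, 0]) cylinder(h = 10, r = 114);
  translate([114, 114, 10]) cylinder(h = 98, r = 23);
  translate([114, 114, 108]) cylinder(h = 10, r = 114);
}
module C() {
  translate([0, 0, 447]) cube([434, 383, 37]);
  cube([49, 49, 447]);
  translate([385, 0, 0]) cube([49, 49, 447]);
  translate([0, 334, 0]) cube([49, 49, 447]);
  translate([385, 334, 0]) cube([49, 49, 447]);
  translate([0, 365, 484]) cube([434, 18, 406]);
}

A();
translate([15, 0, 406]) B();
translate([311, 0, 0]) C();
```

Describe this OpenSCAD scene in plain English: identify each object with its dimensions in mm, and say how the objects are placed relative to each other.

A is a four-legged stool. The seat is 251×328 mm, 23 mm thick, top at z = 406 mm. It stands on four round legs, each 46 mm in diameter, from z = 0 to the seat underside, each leg's axis is inset half a diameter from the nearest pair of seat edges (so the leg's bounding box is flush with the corner).

B is a spool: two coaxial disc flanges of radius 114 mm and thickness 10 mm, joined by a core cylinder of radius 23 mm and height 98 mm. The lower flange rests on z = 0 and the three cylinders share a vertical axis.

C is a chair. The seat is a 434×383×37 mm slab with its top at z = 484 mm, on four 49×49 mm corner legs (flush with the seat edges, standing on z = 0). A flat backrest 18 mm thick, 406 mm tall, spans the full seat width and rises from the seat top along its +y edge, rear face flush with the rear of the seat.

The spool is on top of the stool. The chair is on the floor beside the stool on its +x side.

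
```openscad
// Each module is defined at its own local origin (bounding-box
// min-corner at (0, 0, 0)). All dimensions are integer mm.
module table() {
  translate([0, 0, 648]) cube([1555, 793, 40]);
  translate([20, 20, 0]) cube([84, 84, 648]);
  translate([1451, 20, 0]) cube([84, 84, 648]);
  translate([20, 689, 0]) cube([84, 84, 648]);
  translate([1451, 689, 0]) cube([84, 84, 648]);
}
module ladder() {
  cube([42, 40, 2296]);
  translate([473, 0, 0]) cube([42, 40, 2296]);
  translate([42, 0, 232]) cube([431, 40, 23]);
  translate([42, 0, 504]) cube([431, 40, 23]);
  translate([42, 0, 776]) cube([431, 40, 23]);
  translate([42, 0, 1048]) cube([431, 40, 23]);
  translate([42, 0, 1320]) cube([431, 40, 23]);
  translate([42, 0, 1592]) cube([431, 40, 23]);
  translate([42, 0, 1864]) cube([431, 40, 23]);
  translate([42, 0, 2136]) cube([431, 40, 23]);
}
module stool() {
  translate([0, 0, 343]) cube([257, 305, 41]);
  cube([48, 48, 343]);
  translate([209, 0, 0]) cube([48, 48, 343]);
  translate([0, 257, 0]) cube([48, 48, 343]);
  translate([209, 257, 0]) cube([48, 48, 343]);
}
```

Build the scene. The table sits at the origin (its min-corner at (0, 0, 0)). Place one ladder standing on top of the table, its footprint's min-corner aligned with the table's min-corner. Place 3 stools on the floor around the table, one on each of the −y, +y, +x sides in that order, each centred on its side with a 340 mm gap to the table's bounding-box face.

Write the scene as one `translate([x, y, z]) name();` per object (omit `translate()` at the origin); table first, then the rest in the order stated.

table();
translate([0, 0, 688]) ladder();
translate([649, -645, 0]) stool();
translate([649, 1133, 0]) stool();
translate([1895, 244, 0]) stool();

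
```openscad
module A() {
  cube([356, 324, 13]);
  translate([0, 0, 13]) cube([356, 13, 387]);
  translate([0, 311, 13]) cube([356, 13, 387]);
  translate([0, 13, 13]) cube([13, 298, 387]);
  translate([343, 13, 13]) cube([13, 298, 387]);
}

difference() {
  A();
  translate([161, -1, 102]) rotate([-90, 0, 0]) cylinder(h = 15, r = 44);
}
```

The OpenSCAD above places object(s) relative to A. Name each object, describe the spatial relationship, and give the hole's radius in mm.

A is an open box. The open box has a circular hole through its front wall. The hole's radius is 44 mm.

The subtracted cylinder has r = 44 mm.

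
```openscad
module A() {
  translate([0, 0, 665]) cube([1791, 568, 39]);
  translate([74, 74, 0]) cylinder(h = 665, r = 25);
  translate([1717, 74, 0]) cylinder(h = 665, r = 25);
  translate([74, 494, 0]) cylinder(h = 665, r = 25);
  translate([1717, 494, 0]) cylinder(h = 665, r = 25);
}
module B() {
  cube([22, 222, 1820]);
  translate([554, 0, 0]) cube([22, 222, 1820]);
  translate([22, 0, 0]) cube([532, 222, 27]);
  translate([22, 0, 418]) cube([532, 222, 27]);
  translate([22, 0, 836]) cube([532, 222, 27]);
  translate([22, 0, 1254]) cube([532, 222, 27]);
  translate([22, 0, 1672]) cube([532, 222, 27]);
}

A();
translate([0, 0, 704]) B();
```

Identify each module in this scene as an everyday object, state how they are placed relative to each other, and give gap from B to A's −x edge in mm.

A is a table. B is a bookshelf. The bookshelf is on top of the table. The gap from the bookshelf to the table's −x edge is 0 mm.

The bookshelf's min-x is at 0; the table's min-x is 0; gap = 0 mm.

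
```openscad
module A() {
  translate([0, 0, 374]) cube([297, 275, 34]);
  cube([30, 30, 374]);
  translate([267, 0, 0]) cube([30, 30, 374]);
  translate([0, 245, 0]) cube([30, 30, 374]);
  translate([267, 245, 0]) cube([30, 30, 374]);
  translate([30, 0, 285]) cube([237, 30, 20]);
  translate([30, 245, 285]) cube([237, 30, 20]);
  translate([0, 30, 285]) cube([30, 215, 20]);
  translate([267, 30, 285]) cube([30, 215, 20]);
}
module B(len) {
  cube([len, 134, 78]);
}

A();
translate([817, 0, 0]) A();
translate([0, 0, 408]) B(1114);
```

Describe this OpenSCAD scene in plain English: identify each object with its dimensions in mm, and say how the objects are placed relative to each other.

A is a four-legged stool. The seat is a 297×275×34 mm slab whose top surface is at z = 408 mm; four square legs, each 30×30 mm in cross-section, run from the floor (z = 0) to the underside of the seat, each flush with a corner of the seat. Four stretchers, 30 mm wide and 20 mm tall, connect adjacent legs with their undersides at z = 285 mm, each running between the inner faces of the legs it joins and aligned with the legs' outer faces on the other axis.

B is a rectangular beam 1114 mm long (x), 134 mm deep (y), 78 mm thick (z).

The beam spans the tops of two stools placed 520 mm apart, resting at z = 408 mm.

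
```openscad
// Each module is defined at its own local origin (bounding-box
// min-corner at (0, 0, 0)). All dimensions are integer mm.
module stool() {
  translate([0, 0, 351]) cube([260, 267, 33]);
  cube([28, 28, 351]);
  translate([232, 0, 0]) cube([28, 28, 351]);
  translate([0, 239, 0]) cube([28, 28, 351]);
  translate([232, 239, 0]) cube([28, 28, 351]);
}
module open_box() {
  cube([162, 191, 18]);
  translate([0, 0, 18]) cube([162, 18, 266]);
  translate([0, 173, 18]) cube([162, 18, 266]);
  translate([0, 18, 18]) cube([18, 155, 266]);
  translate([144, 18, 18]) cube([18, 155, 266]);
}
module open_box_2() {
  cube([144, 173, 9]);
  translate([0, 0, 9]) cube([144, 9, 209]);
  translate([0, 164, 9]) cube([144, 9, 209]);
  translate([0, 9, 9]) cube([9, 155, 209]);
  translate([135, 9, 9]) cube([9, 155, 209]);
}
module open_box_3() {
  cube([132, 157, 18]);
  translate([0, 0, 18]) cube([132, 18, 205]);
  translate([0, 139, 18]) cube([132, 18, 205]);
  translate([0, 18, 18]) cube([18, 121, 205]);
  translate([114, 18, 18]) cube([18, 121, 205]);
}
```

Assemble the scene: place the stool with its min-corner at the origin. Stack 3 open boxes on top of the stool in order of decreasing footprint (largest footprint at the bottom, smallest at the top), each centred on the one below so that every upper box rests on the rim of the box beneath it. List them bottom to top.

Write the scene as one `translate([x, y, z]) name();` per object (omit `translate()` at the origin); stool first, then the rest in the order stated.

stool();
translate([49, 38, 384]) open_box();
translate([58, 47, 668]) open_box_2();
translate([64, 55, 886]) open_box_3();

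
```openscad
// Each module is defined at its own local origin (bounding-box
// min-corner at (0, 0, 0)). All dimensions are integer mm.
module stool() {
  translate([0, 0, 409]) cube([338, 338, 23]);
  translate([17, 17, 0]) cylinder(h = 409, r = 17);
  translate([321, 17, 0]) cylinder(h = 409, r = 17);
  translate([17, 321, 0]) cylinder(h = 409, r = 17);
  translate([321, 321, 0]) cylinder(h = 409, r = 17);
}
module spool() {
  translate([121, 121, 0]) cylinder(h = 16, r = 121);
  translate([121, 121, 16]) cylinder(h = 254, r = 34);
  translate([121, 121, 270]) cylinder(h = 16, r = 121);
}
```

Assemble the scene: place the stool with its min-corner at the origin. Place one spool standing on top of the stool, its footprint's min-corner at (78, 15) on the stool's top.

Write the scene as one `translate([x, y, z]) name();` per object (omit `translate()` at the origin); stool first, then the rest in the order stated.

stool();
translate([78, 15, 432]) spool();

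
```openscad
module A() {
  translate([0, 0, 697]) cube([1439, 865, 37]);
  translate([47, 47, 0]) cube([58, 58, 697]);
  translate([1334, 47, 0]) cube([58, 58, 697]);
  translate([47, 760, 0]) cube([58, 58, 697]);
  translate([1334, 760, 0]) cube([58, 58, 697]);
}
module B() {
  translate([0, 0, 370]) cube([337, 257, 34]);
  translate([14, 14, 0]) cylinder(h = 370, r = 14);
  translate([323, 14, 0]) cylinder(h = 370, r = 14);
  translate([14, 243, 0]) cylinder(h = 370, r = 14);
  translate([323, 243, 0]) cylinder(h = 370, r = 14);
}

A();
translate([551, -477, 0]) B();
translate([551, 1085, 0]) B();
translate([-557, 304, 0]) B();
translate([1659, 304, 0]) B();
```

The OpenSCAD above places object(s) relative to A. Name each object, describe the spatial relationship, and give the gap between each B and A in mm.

Each stool's nearest face is 220 mm from the table's bounding box.

A is a table. B is a stool. Four stools sit around the table at the −y, +y, −x, +x sides. The gap between each stool and the table is 220 mm.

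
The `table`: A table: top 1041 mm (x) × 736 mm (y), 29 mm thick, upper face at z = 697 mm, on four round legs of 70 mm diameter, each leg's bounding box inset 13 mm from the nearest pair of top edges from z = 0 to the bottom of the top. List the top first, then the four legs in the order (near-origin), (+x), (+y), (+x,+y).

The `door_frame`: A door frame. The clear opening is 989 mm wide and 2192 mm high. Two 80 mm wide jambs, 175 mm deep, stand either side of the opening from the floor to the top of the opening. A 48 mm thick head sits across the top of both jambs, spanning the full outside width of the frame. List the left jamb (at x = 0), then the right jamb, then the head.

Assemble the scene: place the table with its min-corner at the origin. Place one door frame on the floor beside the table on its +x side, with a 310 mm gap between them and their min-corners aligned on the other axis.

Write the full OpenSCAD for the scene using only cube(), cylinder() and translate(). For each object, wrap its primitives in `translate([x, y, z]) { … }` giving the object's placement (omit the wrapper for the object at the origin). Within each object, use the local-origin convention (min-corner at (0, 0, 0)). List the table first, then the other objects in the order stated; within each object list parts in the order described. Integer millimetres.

translate([0, 0, 668]) cube([1041, 736, 29]);
translate([48, 48, 0]) cylinder(h = 668, r = 35);
translate([993, 48, 0]) cylinder(h = 668, r = 35);
translate([48, 688, 0]) cylinder(h = 668, r = 35);
translate([993, 688, 0]) cylinder(h = 668, r = 35);
translate([1351, 0, 0]) {
  cube([80, 175, 2192]);
  translate([1069, 0, 0]) cube([80, 175, 2192]);
  translate([0, 0, 2192]) cube([1149, 175, 48]);
}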